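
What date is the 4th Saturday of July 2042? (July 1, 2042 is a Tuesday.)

2042-07-26

July 2042 begins on a Tuesday, so the first Saturday is July 5 (4 days later).
The 4th Saturday is 3 weeks later: 5 + 21 = 26.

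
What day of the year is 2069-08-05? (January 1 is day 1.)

217

Days in months before August: 31 + 28 + 31 + 30 + 31 + 30 + 31 = 212.
Plus 5 days into August → day 217.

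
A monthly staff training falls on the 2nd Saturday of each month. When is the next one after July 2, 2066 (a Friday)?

July 10, 2066

July 2066 starts on a Thursday; its first Saturday is the 3rd, so the 2nd Saturday is the 10th — July 10, 2066.
July 10, 2066 is after July 2, 2066, so that is the next one.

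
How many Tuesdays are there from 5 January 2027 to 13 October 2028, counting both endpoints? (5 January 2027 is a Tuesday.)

5 January 2027 is a Tuesday; the first Tuesday on or after it is 5 January 2027.
From 5 January 2027 to 13 October 2028: 360 + 287 = 647 days (rest of 2027, to 13 October 2028 in 2028).
647 ÷ 7 = 92 full weeks with remainder 3, so 92 more Tuesdays after the first → 93.

93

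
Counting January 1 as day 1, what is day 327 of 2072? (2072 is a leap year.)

Jan has 31 days (327 − 31 = 296 remain).
Feb has 29 days (296 − 29 = 267 remain).
Mar has 31 days (267 − 31 = 236 remain).
Apr has 30 days (236 − 30 = 206 remain).
May has 31 days (206 − 31 = 175 remain).
Jun has 30 days (175 − 30 = 145 remain).
Jul has 31 days (145 − 31 = 114 remain).
Aug has 31 days (114 − 31 = 83 remain).
Sep has 30 days (83 − 30 = 53 remain).
Oct has 31 days (53 − 31 = 22 remain).
22 into Nov → Nov 22.

Nov 22, 2072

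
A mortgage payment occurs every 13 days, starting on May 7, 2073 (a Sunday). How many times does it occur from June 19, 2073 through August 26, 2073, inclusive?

5

Occurrences land 13·i days after May 7, 2073 for i = 0, 1, 2, …
June 19, 2073 is 43 days after the start; 43 ÷ 13 = 3 remainder 4; since the remainder is 4, round up to i = 4. First occurrence in the window: #5 on June 28, 2073 (4×13 = 52 days in).
August 26, 2073 is 111 days after the start; 111 ÷ 13 = 8 remainder 7. Last occurrence in the window: #9 on August 19, 2073.
Occurrences #5 through #9: 5 in total.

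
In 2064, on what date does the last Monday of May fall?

May 26, 2064

The first Monday of May 2064 is May 5.
May 2064 has 31 days. Adding weeks: 5, 12, 19, 26 — the last one ≤ 31 is the 26th.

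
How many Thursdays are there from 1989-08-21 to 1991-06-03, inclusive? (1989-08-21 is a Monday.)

1989-08-21 is a Monday; the first Thursday on or after it is 1989-08-24 (3 days later).
From 1989-08-24 to 1991-06-03: 129 + 365 + 154 = 648 days (rest of 1989, 1990, to 1991-06-03 in 1991).
648 ÷ 7 = 92 full weeks with remainder 4, so 92 more Thursdays after the first → 93.

93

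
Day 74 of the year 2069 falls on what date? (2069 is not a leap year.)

Mar 15, 2069

Jan has 31 days (74 − 31 = 43 remain).
Feb has 28 days (43 − 28 = 15 remain).
15 into Mar → Mar 15.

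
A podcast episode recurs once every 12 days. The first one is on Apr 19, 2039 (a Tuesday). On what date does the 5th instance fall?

Jun 6, 2039

The 5th occurrence is 4 intervals after the first: 4 × 12 = 48 days after Apr 19, 2039.
Apr has 30 days — 11 days to the end of Apr leaves 37.
May has 31 days (6 left).
6 days into Jun → Jun 6, 2039.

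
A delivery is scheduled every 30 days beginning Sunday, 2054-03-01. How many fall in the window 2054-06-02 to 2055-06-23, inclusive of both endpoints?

Occurrences land 30·i days after 2054-03-01 for i = 0, 1, 2, …
2054-06-02 is 93 days after the start; 93 ÷ 30 = 3 remainder 3; since the remainder is 3, round up to i = 4. First occurrence in the window: #5 on 2054-06-29 (4×30 = 120 days in).
2055-06-23 is 479 days after the start; 479 ÷ 30 = 15 remainder 29. Last occurrence in the window: #16 on 2055-05-25.
Occurrences #5 through #16: 12 in total.

12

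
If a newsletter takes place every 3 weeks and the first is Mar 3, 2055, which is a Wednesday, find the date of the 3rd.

Apr 14, 2055

The 3rd occurrence is 2 intervals after the first: 2 × 21 = 42 days after Mar 3, 2055.
Mar has 31 days — 28 days to the end of Mar leaves 14.
14 days into Apr → Apr 14, 2055.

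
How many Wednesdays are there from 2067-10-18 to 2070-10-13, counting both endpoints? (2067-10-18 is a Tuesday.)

156

2067-10-18 is a Tuesday; the first Wednesday on or after it is 2067-10-19 (1 day later).
From 2067-10-19 to 2070-10-13: 73 + 366 + 365 + 286 = 1090 days (rest of 2067, 2068, 2069, to 2070-10-13 in 2070).
1090 ÷ 7 = 155 full weeks with remainder 5, so 155 more Wednesdays after the first → 156.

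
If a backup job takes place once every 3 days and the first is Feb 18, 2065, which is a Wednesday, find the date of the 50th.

The 50th occurrence is 49 intervals after the first: 49 × 3 = 147 days after Feb 18, 2065.
Feb has 28 days — 10 days to the end of Feb leaves 137.
Mar has 31 days (106 left).
Apr has 30 days (76 left).
May has 31 days (45 left).
Jun has 30 days (15 left).
15 days into Jul → Jul 15, 2065.

Jul 15, 2065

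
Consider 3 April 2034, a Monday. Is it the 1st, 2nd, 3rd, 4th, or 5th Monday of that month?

Day 3 falls in week ⌈3/7⌉ of the month.
Days 1–7 hold the 1st Monday, 8–14 the 2nd, 15–21 the 3rd, 22–28 the 4th, 29–31 the 5th.
3 is in the range for the 1st.

1st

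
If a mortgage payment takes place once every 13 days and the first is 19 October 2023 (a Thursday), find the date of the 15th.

18 April 2024

The 15th occurrence is 14 intervals after the first: 14 × 13 = 182 days after 19 October 2023.
October has 31 days — 12 days to the end of October leaves 170.
November has 30 days (140 left).
December has 31 days (109 left).
January has 31 days (78 left).
February has 29 days (49 left).
March has 31 days (18 left).
18 days into April → 18 April 2024.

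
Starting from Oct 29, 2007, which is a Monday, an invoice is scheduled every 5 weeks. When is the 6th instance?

The 6th occurrence is 5 intervals after the first: 5 × 35 = 175 days after Oct 29, 2007.
Oct has 31 days — 2 days to the end of Oct leaves 173.
Nov has 30 days (143 left).
Dec has 31 days (112 left).
Jan has 31 days (81 left).
Feb has 29 days (52 left).
Mar has 31 days (21 left).
21 days into Apr → Apr 21, 2008.

Apr 21, 2008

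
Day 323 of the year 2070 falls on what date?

January has 31 days (323 − 31 = 292 remain).
February has 28 days (292 − 28 = 264 remain).
March has 31 days (264 − 31 = 233 remain).
April has 30 days (233 − 30 = 203 remain).
May has 31 days (203 − 31 = 172 remain).
June has 30 days (172 − 30 = 142 remain).
July has 31 days (142 − 31 = 111 remain).
August has 31 days (111 − 31 = 80 remain).
September has 30 days (80 − 30 = 50 remain).
October has 31 days (50 − 31 = 19 remain).
19 into November → November 19.

2070-11-19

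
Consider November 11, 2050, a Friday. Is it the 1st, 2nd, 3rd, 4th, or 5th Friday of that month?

Day 11 falls in week ⌈11/7⌉ of the month.
Days 1–7 hold the 1st Friday, 8–14 the 2nd, 15–21 the 3rd, 22–28 the 4th, 29–31 the 5th.
11 is in the range for the 2nd.

2nd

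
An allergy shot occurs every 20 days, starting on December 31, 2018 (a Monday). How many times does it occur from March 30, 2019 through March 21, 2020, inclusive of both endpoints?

18

Occurrences land 20·i days after December 31, 2018 for i = 0, 1, 2, …
March 30, 2019 is 89 days after the start; 89 ÷ 20 = 4 remainder 9; since the remainder is 9, round up to i = 5. First occurrence in the window: #6 on April 10, 2019 (5×20 = 100 days in).
March 21, 2020 is 446 days after the start; 446 ÷ 20 = 22 remainder 6. Last occurrence in the window: #23 on March 15, 2020.
Occurrences #6 through #23: 18 in total.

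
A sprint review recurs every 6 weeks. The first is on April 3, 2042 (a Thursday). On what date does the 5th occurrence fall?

September 18, 2042

The 5th occurrence is 4 intervals after the first: 4 × 42 = 168 days after April 3, 2042.
April has 30 days — 27 days to the end of April leaves 141.
May has 31 days (110 left).
June has 30 days (80 left).
July has 31 days (49 left).
August has 31 days (18 left).
18 days into September → September 18, 2042.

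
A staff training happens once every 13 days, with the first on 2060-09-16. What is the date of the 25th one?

2061-07-25

The 25th occurrence is 24 intervals after the first: 24 × 13 = 312 days after 2060-09-16.
September has 30 days — 14 days to the end of September leaves 298.
October has 31 days (267 left).
November has 30 days (237 left).
December has 31 days (206 left).
January has 31 days (175 left).
February has 28 days (147 left).
March has 31 days (116 left).
April has 30 days (86 left).
May has 31 days (55 left).
June has 30 days (25 left).
25 days into July → 2061-07-25.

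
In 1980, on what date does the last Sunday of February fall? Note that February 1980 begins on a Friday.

February 1980 begins on a Friday, so the first Sunday is February 3 (2 days later).
February 1980 has 29 days. Adding weeks: 3, 10, 17, 24 — the last one ≤ 29 is the 24th.

24 February 1980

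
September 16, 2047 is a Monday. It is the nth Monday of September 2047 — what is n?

Day 16 falls in week ⌈16/7⌉ of the month.
Days 1–7 hold the 1st Monday, 8–14 the 2nd, 15–21 the 3rd, 22–28 the 4th, 29–31 the 5th.
16 is in the range for the 3rd.

3rd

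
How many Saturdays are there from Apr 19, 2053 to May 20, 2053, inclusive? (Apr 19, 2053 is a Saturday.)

5

Apr 19, 2053 is a Saturday; the first Saturday on or after it is Apr 19, 2053.
From Apr 19, 2053 to May 20, 2053: 11 + 20 = 31 days (rest of Apr, May).
31 ÷ 7 = 4 full weeks with remainder 3, so 4 more Saturdays after the first → 5.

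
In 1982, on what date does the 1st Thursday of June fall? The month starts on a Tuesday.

1982-06-03

June 1982 begins on a Tuesday, so the first Thursday is June 3 (2 days later).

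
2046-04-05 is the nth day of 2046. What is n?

95

Days in months before April: 31 + 28 + 31 = 90.
Plus 5 days into April → day 95.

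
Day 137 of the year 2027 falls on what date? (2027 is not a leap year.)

2027-05-17

January has 31 days (137 − 31 = 106 remain).
February has 28 days (106 − 28 = 78 remain).
March has 31 days (78 − 31 = 47 remain).
April has 30 days (47 − 30 = 17 remain).
17 into May → May 17.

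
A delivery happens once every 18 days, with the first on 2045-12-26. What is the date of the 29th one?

The 29th occurrence is 28 intervals after the first: 28 × 18 = 504 days after 2045-12-26.
December has 31 days — 5 days to the end of December leaves 499.
2046 has 365 days (134 left).
January has 31 days (103 left).
February has 28 days (75 left).
March has 31 days (44 left).
April has 30 days (14 left).
14 days into May → 2047-05-14.

2047-05-14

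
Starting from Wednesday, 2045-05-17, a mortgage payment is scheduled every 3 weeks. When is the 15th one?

The 15th occurrence is 14 intervals after the first: 14 × 21 = 294 days after 2045-05-17.
May has 31 days — 14 days to the end of May leaves 280.
June has 30 days (250 left).
July has 31 days (219 left).
August has 31 days (188 left).
September has 30 days (158 left).
October has 31 days (127 left).
November has 30 days (97 left).
December has 31 days (66 left).
January has 31 days (35 left).
February has 28 days (7 left).
7 days into March → 2046-03-07.

2046-03-07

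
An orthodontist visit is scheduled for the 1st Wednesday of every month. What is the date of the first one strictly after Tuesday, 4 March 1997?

5 March 1997

March 1997 starts on a Saturday, so its 1st Wednesday is 5 March 1997 (4 days in).
5 March 1997 is after 4 March 1997, so that is the next one.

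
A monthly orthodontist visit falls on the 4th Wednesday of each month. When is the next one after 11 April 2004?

April 2004 starts on a Thursday; its first Wednesday is the 7th, so the 4th Wednesday is the 28th — 28 April 2004.
28 April 2004 is after 11 April 2004, so that is the next one.

28 April 2004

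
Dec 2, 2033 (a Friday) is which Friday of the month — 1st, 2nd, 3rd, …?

1st

Day 2 falls in week ⌈2/7⌉ of the month.
Days 1–7 hold the 1st Friday, 8–14 the 2nd, 15–21 the 3rd, 22–28 the 4th, 29–31 the 5th.
2 is in the range for the 1st.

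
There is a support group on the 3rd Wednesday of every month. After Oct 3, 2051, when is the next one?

Oct 18, 2051

Oct 2051 starts on a Sunday; its first Wednesday is the 4th, so the 3rd Wednesday is the 18th — Oct 18, 2051.
Oct 18, 2051 is after Oct 3, 2051, so that is the next one.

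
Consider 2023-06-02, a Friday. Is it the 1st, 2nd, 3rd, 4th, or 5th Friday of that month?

1st

Day 2 falls in week ⌈2/7⌉ of the month.
Days 1–7 hold the 1st Friday, 8–14 the 2nd, 15–21 the 3rd, 22–28 the 4th, 29–31 the 5th.
2 is in the range for the 1st.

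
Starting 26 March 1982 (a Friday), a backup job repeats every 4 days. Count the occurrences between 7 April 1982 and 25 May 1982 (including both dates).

Occurrences land 4·i days after 26 March 1982 for i = 0, 1, 2, …
7 April 1982 is 12 days after the start; 12 ÷ 4 = 3 remainder 0. First occurrence in the window: #4 on 7 April 1982 (3×4 = 12 days in).
25 May 1982 is 60 days after the start; 60 ÷ 4 = 15 remainder 0. Last occurrence in the window: #16 on 25 May 1982.
Occurrences #4 through #16: 13 in total.

13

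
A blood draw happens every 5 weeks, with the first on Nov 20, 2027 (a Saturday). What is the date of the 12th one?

The 12th occurrence is 11 intervals after the first: 11 × 35 = 385 days after Nov 20, 2027.
Nov has 30 days — 10 days to the end of Nov leaves 375.
Dec has 31 days (344 left).
Jan has 31 days (313 left).
Feb has 29 days (284 left).
Mar has 31 days (253 left).
Apr has 30 days (223 left).
May has 31 days (192 left).
Jun has 30 days (162 left).
Jul has 31 days (131 left).
Aug has 31 days (100 left).
Sep has 30 days (70 left).
Oct has 31 days (39 left).
Nov has 30 days (9 left).
9 days into Dec → Dec 9, 2028.

Dec 9, 2028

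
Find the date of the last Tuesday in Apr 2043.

Apr 28, 2043

Apr 2043 begins on a Wednesday, so the first Tuesday is Apr 7 (6 days later).
Apr 2043 has 30 days. Adding weeks: 7, 14, 21, 28 — the last one ≤ 30 is the 28th.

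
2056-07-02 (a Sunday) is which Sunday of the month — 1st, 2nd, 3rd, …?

Day 2 falls in week ⌈2/7⌉ of the month.
Days 1–7 hold the 1st Sunday, 8–14 the 2nd, 15–21 the 3rd, 22–28 the 4th, 29–31 the 5th.
2 is in the range for the 1st.

1st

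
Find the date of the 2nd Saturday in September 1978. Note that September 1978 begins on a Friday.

September 9, 1978

September 1978 begins on a Friday, so the first Saturday is September 2 (1 day later).
The 2nd Saturday is 1 weeks later: 2 + 7 = 9.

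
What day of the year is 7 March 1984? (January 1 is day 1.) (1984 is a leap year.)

Days in months before March: 31 + 29 = 60.
Plus 7 days into March → day 67.

67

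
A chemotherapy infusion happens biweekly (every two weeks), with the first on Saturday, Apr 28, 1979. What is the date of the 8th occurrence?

Aug 4, 1979

The 8th occurrence is 7 intervals after the first: 7 × 14 = 98 days after Apr 28, 1979.
Apr has 30 days — 2 days to the end of Apr leaves 96.
May has 31 days (65 left).
Jun has 30 days (35 left).
Jul has 31 days (4 left).
4 days into Aug → Aug 4, 1979.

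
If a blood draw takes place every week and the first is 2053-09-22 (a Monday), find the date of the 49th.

The 49th occurrence is 48 intervals after the first: 48 × 7 = 336 days after 2053-09-22.
September has 30 days — 8 days to the end of September leaves 328.
October has 31 days (297 left).
November has 30 days (267 left).
December has 31 days (236 left).
January has 31 days (205 left).
February has 28 days (177 left).
March has 31 days (146 left).
April has 30 days (116 left).
May has 31 days (85 left).
June has 30 days (55 left).
July has 31 days (24 left).
24 days into August → 2054-08-24.

2054-08-24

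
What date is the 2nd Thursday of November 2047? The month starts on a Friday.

14 November 2047

November 2047 begins on a Friday, so the first Thursday is November 7 (6 days later).
The 2nd Thursday is 1 weeks later: 7 + 7 = 14.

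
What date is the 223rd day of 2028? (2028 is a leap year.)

2028-08-10

January has 31 days (223 − 31 = 192 remain).
February has 29 days (192 − 29 = 163 remain).
March has 31 days (163 − 31 = 132 remain).
April has 30 days (132 − 30 = 102 remain).
May has 31 days (102 − 31 = 71 remain).
June has 30 days (71 − 30 = 41 remain).
July has 31 days (41 − 31 = 10 remain).
10 into August → August 10.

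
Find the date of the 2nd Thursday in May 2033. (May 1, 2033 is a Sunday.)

May 2033 begins on a Sunday, so the first Thursday is May 5 (4 days later).
The 2nd Thursday is 1 weeks later: 5 + 7 = 12.

12 May 2033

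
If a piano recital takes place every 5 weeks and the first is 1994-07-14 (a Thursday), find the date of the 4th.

1994-10-27

The 4th occurrence is 3 intervals after the first: 3 × 35 = 105 days after 1994-07-14.
July has 31 days — 17 days to the end of July leaves 88.
August has 31 days (57 left).
September has 30 days (27 left).
27 days into October → 1994-10-27.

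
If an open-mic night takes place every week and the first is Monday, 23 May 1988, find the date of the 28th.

28 November 1988

The 28th occurrence is 27 intervals after the first: 27 × 7 = 189 days after 23 May 1988.
May has 31 days — 8 days to the end of May leaves 181.
June has 30 days (151 left).
July has 31 days (120 left).
August has 31 days (89 left).
September has 30 days (59 left).
October has 31 days (28 left).
28 days into November → 28 November 1988.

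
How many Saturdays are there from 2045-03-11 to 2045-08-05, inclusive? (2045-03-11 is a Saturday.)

2045-03-11 is a Saturday; the first Saturday on or after it is 2045-03-11.
From 2045-03-11 to 2045-08-05: 20 + 30 + 31 + 30 + 31 + 5 = 147 days (rest of March, April, May, June, July, August).
147 ÷ 7 = 21 full weeks with remainder 0, so 21 more Saturdays after the first → 22.

22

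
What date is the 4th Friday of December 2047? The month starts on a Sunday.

December 27, 2047

December 2047 begins on a Sunday, so the first Friday is December 6 (5 days later).
The 4th Friday is 3 weeks later: 6 + 21 = 27.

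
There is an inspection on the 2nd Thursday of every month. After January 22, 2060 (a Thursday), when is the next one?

January 2060 starts on a Thursday; its first Thursday is the 1st, so the 2nd Thursday is the 8th — January 8, 2060.
That is not after January 22, 2060, so look at February 2060.
February 2060 starts on a Sunday; its first Thursday is the 5th, so the 2nd Thursday is the 12th — February 12, 2060.

February 12, 2060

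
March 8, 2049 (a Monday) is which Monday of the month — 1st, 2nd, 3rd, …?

2nd

Day 8 falls in week ⌈8/7⌉ of the month.
Days 1–7 hold the 1st Monday, 8–14 the 2nd, 15–21 the 3rd, 22–28 the 4th, 29–31 the 5th.
8 is in the range for the 2nd.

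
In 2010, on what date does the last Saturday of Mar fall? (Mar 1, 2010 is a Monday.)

Mar 27, 2010

Mar 2010 begins on a Monday, so the first Saturday is Mar 6 (5 days later).
Mar 2010 has 31 days. Adding weeks: 6, 13, 20, 27 — the last one ≤ 31 is the 27th.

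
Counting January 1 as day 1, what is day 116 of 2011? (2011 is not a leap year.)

26 April 2011

January has 31 days (116 − 31 = 85 remain).
February has 28 days (85 − 28 = 57 remain).
March has 31 days (57 − 31 = 26 remain).
26 into April → April 26.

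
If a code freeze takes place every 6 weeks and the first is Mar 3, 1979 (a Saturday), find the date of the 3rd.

The 3rd occurrence is 2 intervals after the first: 2 × 42 = 84 days after Mar 3, 1979.
Mar has 31 days — 28 days to the end of Mar leaves 56.
Apr has 30 days (26 left).
26 days into May → May 26, 1979.

May 26, 1979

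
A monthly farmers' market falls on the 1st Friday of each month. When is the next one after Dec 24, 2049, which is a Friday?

Jan 7, 2050

Dec 2049 starts on a Wednesday, so its 1st Friday is Dec 3, 2049 (2 days in).
That is not after Dec 24, 2049, so look at Jan 2050.
Jan 2050 starts on a Saturday, so its 1st Friday is Jan 7, 2050 (6 days in).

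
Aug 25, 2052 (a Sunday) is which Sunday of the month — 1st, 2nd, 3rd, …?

Day 25 falls in week ⌈25/7⌉ of the month.
Days 1–7 hold the 1st Sunday, 8–14 the 2nd, 15–21 the 3rd, 22–28 the 4th, 29–31 the 5th.
25 is in the range for the 4th.

4th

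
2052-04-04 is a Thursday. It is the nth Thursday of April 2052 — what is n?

Day 4 falls in week ⌈4/7⌉ of the month.
Days 1–7 hold the 1st Thursday, 8–14 the 2nd, 15–21 the 3rd, 22–28 the 4th, 29–31 the 5th.
4 is in the range for the 1st.

1st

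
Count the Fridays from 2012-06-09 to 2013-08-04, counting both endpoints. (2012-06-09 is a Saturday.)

60

2012-06-09 is a Saturday; the first Friday on or after it is 2012-06-15 (6 days later).
From 2012-06-15 to 2013-08-04: 199 + 216 = 415 days (rest of 2012, to 2013-08-04 in 2013).
415 ÷ 7 = 59 full weeks with remainder 2, so 59 more Fridays after the first → 60.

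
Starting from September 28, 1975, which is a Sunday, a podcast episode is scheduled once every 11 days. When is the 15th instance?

February 29, 1976

The 15th occurrence is 14 intervals after the first: 14 × 11 = 154 days after September 28, 1975.
September has 30 days — 2 days to the end of September leaves 152.
October has 31 days (121 left).
November has 30 days (91 left).
December has 31 days (60 left).
January has 31 days (29 left).
29 days into February → February 29, 1976.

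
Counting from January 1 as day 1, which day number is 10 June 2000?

Days in months before June: 31 + 29 + 31 + 30 + 31 = 152.
Plus 10 days into June → day 162.

162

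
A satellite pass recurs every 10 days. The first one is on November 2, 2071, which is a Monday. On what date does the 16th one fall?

The 16th occurrence is 15 intervals after the first: 15 × 10 = 150 days after November 2, 2071.
November has 30 days — 28 days to the end of November leaves 122.
December has 31 days (91 left).
January has 31 days (60 left).
February has 29 days (31 left).
31 days into March → March 31, 2072.

March 31, 2072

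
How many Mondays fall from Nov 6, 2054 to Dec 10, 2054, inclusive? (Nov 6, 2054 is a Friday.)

5

Nov 6, 2054 is a Friday; the first Monday on or after it is Nov 9, 2054 (3 days later).
From Nov 9, 2054 to Dec 10, 2054: 21 + 10 = 31 days (rest of Nov, Dec).
31 ÷ 7 = 4 full weeks with remainder 3, so 4 more Mondays after the first → 5.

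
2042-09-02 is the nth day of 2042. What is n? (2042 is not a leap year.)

Days in months before September: 31 + 28 + 31 + 30 + 31 + 30 + 31 + 31 = 243.
Plus 2 days into September → day 245.

245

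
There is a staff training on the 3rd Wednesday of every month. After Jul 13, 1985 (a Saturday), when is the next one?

Jul 1985 starts on a Monday; its first Wednesday is the 3rd, so the 3rd Wednesday is the 17th — Jul 17, 1985.
Jul 17, 1985 is after Jul 13, 1985, so that is the next one.

Jul 17, 1985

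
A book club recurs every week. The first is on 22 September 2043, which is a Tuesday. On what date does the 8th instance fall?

10 November 2043

The 8th occurrence is 7 intervals after the first: 7 × 7 = 49 days after 22 September 2043.
September has 30 days — 8 days to the end of September leaves 41.
October has 31 days (10 left).
10 days into November → 10 November 2043.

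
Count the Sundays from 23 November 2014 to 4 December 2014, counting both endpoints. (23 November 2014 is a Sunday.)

2

23 November 2014 is a Sunday; the first Sunday on or after it is 23 November 2014.
From 23 November 2014 to 4 December 2014: 7 + 4 = 11 days (rest of November, December).
11 ÷ 7 = 1 full weeks with remainder 4, so 1 more Sundays after the first → 2.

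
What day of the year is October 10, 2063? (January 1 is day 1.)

Days in months before October: 31 + 28 + 31 + 30 + 31 + 30 + 31 + 31 + 30 = 273.
Plus 10 days into October → day 283.

283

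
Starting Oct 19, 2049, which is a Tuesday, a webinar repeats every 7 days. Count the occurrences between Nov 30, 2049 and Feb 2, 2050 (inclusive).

Occurrences land 7·i days after Oct 19, 2049 for i = 0, 1, 2, …
Nov 30, 2049 is 42 days after the start; 42 ÷ 7 = 6 remainder 0. First occurrence in the window: #7 on Nov 30, 2049 (6×7 = 42 days in).
Feb 2, 2050 is 106 days after the start; 106 ÷ 7 = 15 remainder 1. Last occurrence in the window: #16 on Feb 1, 2050.
Occurrences #7 through #16: 10 in total.

10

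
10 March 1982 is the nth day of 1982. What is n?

Days in months before March: 31 + 28 = 59.
Plus 10 days into March → day 69.

69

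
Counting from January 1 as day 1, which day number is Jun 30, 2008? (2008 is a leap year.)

Days in months before Jun: 31 + 29 + 31 + 30 + 31 = 152.
Plus 30 days into Jun → day 182.

182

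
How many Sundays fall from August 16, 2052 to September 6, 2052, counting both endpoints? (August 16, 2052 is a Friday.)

August 16, 2052 is a Friday; the first Sunday on or after it is August 18, 2052 (2 days later).
From August 18, 2052 to September 6, 2052: 13 + 6 = 19 days (rest of August, September).
19 ÷ 7 = 2 full weeks with remainder 5, so 2 more Sundays after the first → 3.

3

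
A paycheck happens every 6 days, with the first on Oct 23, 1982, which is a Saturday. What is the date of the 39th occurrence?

The 39th occurrence is 38 intervals after the first: 38 × 6 = 228 days after Oct 23, 1982.
Oct has 31 days — 8 days to the end of Oct leaves 220.
Nov has 30 days (190 left).
Dec has 31 days (159 left).
Jan has 31 days (128 left).
Feb has 28 days (100 left).
Mar has 31 days (69 left).
Apr has 30 days (39 left).
May has 31 days (8 left).
8 days into Jun → Jun 8, 1983.

Jun 8, 1983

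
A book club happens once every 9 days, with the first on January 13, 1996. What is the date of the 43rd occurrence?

The 43rd occurrence is 42 intervals after the first: 42 × 9 = 378 days after January 13, 1996.
January has 31 days — 18 days to the end of January leaves 360.
February has 29 days (331 left).
March has 31 days (300 left).
April has 30 days (270 left).
May has 31 days (239 left).
June has 30 days (209 left).
July has 31 days (178 left).
August has 31 days (147 left).
September has 30 days (117 left).
October has 31 days (86 left).
November has 30 days (56 left).
December has 31 days (25 left).
25 days into January → January 25, 1997.

January 25, 1997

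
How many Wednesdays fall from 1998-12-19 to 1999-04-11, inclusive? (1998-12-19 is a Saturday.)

1998-12-19 is a Saturday; the first Wednesday on or after it is 1998-12-23 (4 days later).
From 1998-12-23 to 1999-04-11: 8 + 31 + 28 + 31 + 11 = 109 days (rest of December, January, February, March, April).
109 ÷ 7 = 15 full weeks with remainder 4, so 15 more Wednesdays after the first → 16.

16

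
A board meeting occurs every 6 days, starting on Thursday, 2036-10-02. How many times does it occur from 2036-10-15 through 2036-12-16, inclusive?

Occurrences land 6·i days after 2036-10-02 for i = 0, 1, 2, …
2036-10-15 is 13 days after the start; 13 ÷ 6 = 2 remainder 1; since the remainder is 1, round up to i = 3. First occurrence in the window: #4 on 2036-10-20 (3×6 = 18 days in).
2036-12-16 is 75 days after the start; 75 ÷ 6 = 12 remainder 3. Last occurrence in the window: #13 on 2036-12-13.
Occurrences #4 through #13: 10 in total.

10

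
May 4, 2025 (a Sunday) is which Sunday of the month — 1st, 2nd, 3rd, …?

Day 4 falls in week ⌈4/7⌉ of the month.
Days 1–7 hold the 1st Sunday, 8–14 the 2nd, 15–21 the 3rd, 22–28 the 4th, 29–31 the 5th.
4 is in the range for the 1st.

1st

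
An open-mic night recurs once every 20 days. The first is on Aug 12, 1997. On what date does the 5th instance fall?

The 5th occurrence is 4 intervals after the first: 4 × 20 = 80 days after Aug 12, 1997.
Aug has 31 days — 19 days to the end of Aug leaves 61.
Sep has 30 days (31 left).
31 days into Oct → Oct 31, 1997.

Oct 31, 1997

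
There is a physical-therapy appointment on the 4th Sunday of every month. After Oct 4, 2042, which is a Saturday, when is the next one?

Oct 2042 starts on a Wednesday; its first Sunday is the 5th, so the 4th Sunday is the 26th — Oct 26, 2042.
Oct 26, 2042 is after Oct 4, 2042, so that is the next one.

Oct 26, 2042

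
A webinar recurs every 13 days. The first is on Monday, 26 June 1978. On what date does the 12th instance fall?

16 November 1978

The 12th occurrence is 11 intervals after the first: 11 × 13 = 143 days after 26 June 1978.
June has 30 days — 4 days to the end of June leaves 139.
July has 31 days (108 left).
August has 31 days (77 left).
September has 30 days (47 left).
October has 31 days (16 left).
16 days into November → 16 November 1978.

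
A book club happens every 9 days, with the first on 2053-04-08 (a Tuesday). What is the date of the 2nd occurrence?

The 2nd occurrence is 1 interval after the first: 1 × 9 = 9 days after 2053-04-08.
9 days later is 2053-04-17.

2053-04-17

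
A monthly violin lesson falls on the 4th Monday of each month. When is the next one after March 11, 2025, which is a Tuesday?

March 2025 starts on a Saturday; its first Monday is the 3rd, so the 4th Monday is the 24th — March 24, 2025.
March 24, 2025 is after March 11, 2025, so that is the next one.

March 24, 2025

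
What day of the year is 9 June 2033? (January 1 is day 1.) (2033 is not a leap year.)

Days in months before June: 31 + 28 + 31 + 30 + 31 = 151.
Plus 9 days into June → day 160.

160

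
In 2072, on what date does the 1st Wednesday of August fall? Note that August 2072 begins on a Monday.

August 3, 2072

August 2072 begins on a Monday, so the first Wednesday is August 3 (2 days later).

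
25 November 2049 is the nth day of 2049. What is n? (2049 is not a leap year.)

329

Days in months before November: 31 + 28 + 31 + 30 + 31 + 30 + 31 + 31 + 30 + 31 = 304.
Plus 25 days into November → day 329.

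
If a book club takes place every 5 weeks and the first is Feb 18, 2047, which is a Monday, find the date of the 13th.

Apr 13, 2048

The 13th occurrence is 12 intervals after the first: 12 × 35 = 420 days after Feb 18, 2047.
Feb has 28 days — 10 days to the end of Feb leaves 410.
From end of Feb to end of 2047 is 306 days (104 left).
Jan has 31 days (73 left).
Feb has 29 days (44 left).
Mar has 31 days (13 left).
13 days into Apr → Apr 13, 2048.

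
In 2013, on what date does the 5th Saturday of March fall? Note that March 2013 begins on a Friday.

2013-03-30

March 2013 begins on a Friday, so the first Saturday is March 2 (1 day later).
The 5th Saturday is 4 weeks later: 2 + 28 = 30.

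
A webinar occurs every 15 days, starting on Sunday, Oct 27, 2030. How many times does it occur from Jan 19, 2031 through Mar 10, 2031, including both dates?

3

Occurrences land 15·i days after Oct 27, 2030 for i = 0, 1, 2, …
Jan 19, 2031 is 84 days after the start; 84 ÷ 15 = 5 remainder 9; since the remainder is 9, round up to i = 6. First occurrence in the window: #7 on Jan 25, 2031 (6×15 = 90 days in).
Mar 10, 2031 is 134 days after the start; 134 ÷ 15 = 8 remainder 14. Last occurrence in the window: #9 on Feb 24, 2031.
Occurrences #7 through #9: 3 in total.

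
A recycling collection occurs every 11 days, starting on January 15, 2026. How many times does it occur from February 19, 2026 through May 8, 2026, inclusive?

Occurrences land 11·i days after January 15, 2026 for i = 0, 1, 2, …
February 19, 2026 is 35 days after the start; 35 ÷ 11 = 3 remainder 2; since the remainder is 2, round up to i = 4. First occurrence in the window: #5 on February 28, 2026 (4×11 = 44 days in).
May 8, 2026 is 113 days after the start; 113 ÷ 11 = 10 remainder 3. Last occurrence in the window: #11 on May 5, 2026.
Occurrences #5 through #11: 7 in total.

7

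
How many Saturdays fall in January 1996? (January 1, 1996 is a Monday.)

January 1, 1996 is a Monday; the first Saturday on or after it is January 6, 1996 (5 days later).
From January 6, 1996 to January 31, 1996 is 31 − 6 = 25 days.
25 ÷ 7 = 3 full weeks with remainder 4, so 3 more Saturdays after the first → 4.

4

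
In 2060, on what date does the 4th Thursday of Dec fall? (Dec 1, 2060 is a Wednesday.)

Dec 23, 2060

Dec 2060 begins on a Wednesday, so the first Thursday is Dec 2 (1 day later).
The 4th Thursday is 3 weeks later: 2 + 21 = 23.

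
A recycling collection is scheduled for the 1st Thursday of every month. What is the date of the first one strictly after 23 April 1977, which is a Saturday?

April 1977 starts on a Friday, so its 1st Thursday is 7 April 1977 (6 days in).
That is not after 23 April 1977, so look at May 1977.
May 1977 starts on a Sunday, so its 1st Thursday is 5 May 1977 (4 days in).

5 May 1977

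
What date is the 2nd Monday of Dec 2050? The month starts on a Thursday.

Dec 12, 2050

Dec 2050 begins on a Thursday, so the first Monday is Dec 5 (4 days later).
The 2nd Monday is 1 weeks later: 5 + 7 = 12.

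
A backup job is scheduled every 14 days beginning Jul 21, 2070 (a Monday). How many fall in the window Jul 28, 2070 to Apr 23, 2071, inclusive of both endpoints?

Occurrences land 14·i days after Jul 21, 2070 for i = 0, 1, 2, …
Jul 28, 2070 is 7 days after the start; 7 ÷ 14 = 0 remainder 7; since the remainder is 7, round up to i = 1. First occurrence in the window: #2 on Aug 4, 2070 (1×14 = 14 days in).
Apr 23, 2071 is 276 days after the start; 276 ÷ 14 = 19 remainder 10. Last occurrence in the window: #20 on Apr 13, 2071.
Occurrences #2 through #20: 19 in total.

19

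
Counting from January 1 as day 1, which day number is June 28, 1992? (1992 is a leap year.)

180

Days in months before June: 31 + 29 + 31 + 30 + 31 = 152.
Plus 28 days into June → day 180.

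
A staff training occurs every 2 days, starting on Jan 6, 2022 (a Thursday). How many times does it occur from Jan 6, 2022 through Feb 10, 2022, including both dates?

18

Occurrences land 2·i days after Jan 6, 2022 for i = 0, 1, 2, …
The window opens on the start date, so the first occurrence inside is #1 on Jan 6, 2022.
Feb 10, 2022 is 35 days after the start; 35 ÷ 2 = 17 remainder 1. Last occurrence in the window: #18 on Feb 9, 2022.
Occurrences #1 through #18: 18 in total.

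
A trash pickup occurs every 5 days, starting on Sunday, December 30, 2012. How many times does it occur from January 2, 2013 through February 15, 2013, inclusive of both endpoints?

Occurrences land 5·i days after December 30, 2012 for i = 0, 1, 2, …
January 2, 2013 is 3 days after the start; 3 ÷ 5 = 0 remainder 3; since the remainder is 3, round up to i = 1. First occurrence in the window: #2 on January 4, 2013 (1×5 = 5 days in).
February 15, 2013 is 47 days after the start; 47 ÷ 5 = 9 remainder 2. Last occurrence in the window: #10 on February 13, 2013.
Occurrences #2 through #10: 9 in total.

9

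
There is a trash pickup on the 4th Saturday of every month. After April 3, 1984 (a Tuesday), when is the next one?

April 28, 1984

April 1984 starts on a Sunday; its first Saturday is the 7th, so the 4th Saturday is the 28th — April 28, 1984.
April 28, 1984 is after April 3, 1984, so that is the next one.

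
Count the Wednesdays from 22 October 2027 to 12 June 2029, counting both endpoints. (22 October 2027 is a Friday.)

85

22 October 2027 is a Friday; the first Wednesday on or after it is 27 October 2027 (5 days later).
From 27 October 2027 to 12 June 2029: 65 + 366 + 163 = 594 days (rest of 2027, 2028, to 12 June 2029 in 2029).
594 ÷ 7 = 84 full weeks with remainder 6, so 84 more Wednesdays after the first → 85.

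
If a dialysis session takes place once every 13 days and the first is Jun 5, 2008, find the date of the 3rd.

Jul 1, 2008

The 3rd occurrence is 2 intervals after the first: 2 × 13 = 26 days after Jun 5, 2008.
Jun has 30 days — 25 days to the end of Jun leaves 1.
1 day into Jul → Jul 1, 2008.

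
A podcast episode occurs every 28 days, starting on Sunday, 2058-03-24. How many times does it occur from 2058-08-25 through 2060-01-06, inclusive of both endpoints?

Occurrences land 28·i days after 2058-03-24 for i = 0, 1, 2, …
2058-08-25 is 154 days after the start; 154 ÷ 28 = 5 remainder 14; since the remainder is 14, round up to i = 6. First occurrence in the window: #7 on 2058-09-08 (6×28 = 168 days in).
2060-01-06 is 653 days after the start; 653 ÷ 28 = 23 remainder 9. Last occurrence in the window: #24 on 2059-12-28.
Occurrences #7 through #24: 18 in total.

18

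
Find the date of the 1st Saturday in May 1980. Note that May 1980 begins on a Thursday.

1980-05-03

May 1980 begins on a Thursday, so the first Saturday is May 3 (2 days later).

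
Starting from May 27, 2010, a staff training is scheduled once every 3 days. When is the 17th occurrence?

Jul 14, 2010

The 17th occurrence is 16 intervals after the first: 16 × 3 = 48 days after May 27, 2010.
May has 31 days — 4 days to the end of May leaves 44.
Jun has 30 days (14 left).
14 days into Jul → Jul 14, 2010.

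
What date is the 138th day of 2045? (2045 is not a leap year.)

January has 31 days (138 − 31 = 107 remain).
February has 28 days (107 − 28 = 79 remain).
March has 31 days (79 − 31 = 48 remain).
April has 30 days (48 − 30 = 18 remain).
18 into May → May 18.

2045-05-18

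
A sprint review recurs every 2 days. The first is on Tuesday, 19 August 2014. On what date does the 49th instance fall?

The 49th occurrence is 48 intervals after the first: 48 × 2 = 96 days after 19 August 2014.
August has 31 days — 12 days to the end of August leaves 84.
September has 30 days (54 left).
October has 31 days (23 left).
23 days into November → 23 November 2014.

23 November 2014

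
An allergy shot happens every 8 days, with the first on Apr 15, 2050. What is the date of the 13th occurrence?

The 13th occurrence is 12 intervals after the first: 12 × 8 = 96 days after Apr 15, 2050.
Apr has 30 days — 15 days to the end of Apr leaves 81.
May has 31 days (50 left).
Jun has 30 days (20 left).
20 days into Jul → Jul 20, 2050.

Jul 20, 2050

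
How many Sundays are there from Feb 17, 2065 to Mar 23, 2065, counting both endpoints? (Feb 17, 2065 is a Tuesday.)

5

Feb 17, 2065 is a Tuesday; the first Sunday on or after it is Feb 22, 2065 (5 days later).
From Feb 22, 2065 to Mar 23, 2065: 6 + 23 = 29 days (rest of Feb, Mar).
29 ÷ 7 = 4 full weeks with remainder 1, so 4 more Sundays after the first → 5.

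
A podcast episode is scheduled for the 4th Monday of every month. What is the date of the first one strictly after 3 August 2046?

27 August 2046

August 2046 starts on a Wednesday; its first Monday is the 6th, so the 4th Monday is the 27th — 27 August 2046.
27 August 2046 is after 3 August 2046, so that is the next one.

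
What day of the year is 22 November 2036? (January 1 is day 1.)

327

Days in months before November: 31 + 29 + 31 + 30 + 31 + 30 + 31 + 31 + 30 + 31 = 305.
Plus 22 days into November → day 327.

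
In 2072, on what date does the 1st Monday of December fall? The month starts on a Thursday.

2072-12-05

December 2072 begins on a Thursday, so the first Monday is December 5 (4 days later).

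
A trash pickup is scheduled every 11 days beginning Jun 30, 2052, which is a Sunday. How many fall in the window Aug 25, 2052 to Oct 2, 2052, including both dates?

3

Occurrences land 11·i days after Jun 30, 2052 for i = 0, 1, 2, …
Aug 25, 2052 is 56 days after the start; 56 ÷ 11 = 5 remainder 1; since the remainder is 1, round up to i = 6. First occurrence in the window: #7 on Sep 4, 2052 (6×11 = 66 days in).
Oct 2, 2052 is 94 days after the start; 94 ÷ 11 = 8 remainder 6. Last occurrence in the window: #9 on Sep 26, 2052.
Occurrences #7 through #9: 3 in total.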